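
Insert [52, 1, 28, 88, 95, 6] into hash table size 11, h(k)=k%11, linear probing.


Insert 52: h=8 -> slot 8
Insert 1: h=1 -> slot 1
Insert 28: h=6 -> slot 6
Insert 88: h=0 -> slot 0
Insert 95: h=7 -> slot 7
Insert 6: h=6, 3 probes -> slot 9

Table: [88, 1, None, None, None, None, 28, 95, 52, 6, None]


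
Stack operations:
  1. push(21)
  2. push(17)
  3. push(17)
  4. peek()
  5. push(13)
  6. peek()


push(21) -> [21]
push(17) -> [21, 17]
push(17) -> [21, 17, 17]
peek()->17
push(13) -> [21, 17, 17, 13]
peek()->13

Final stack: [21, 17, 17, 13]


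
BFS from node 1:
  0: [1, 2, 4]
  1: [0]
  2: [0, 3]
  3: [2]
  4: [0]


Visit 1, enqueue [0]
Visit 0, enqueue [2, 4]
Visit 2, enqueue [3]
Visit 4, enqueue []
Visit 3, enqueue []

BFS order: [1, 0, 2, 4, 3]


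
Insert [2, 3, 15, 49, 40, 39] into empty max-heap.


Insert 2: [2]
Insert 3: [3, 2]
Insert 15: [15, 2, 3]
Insert 49: [49, 15, 3, 2]
Insert 40: [49, 40, 3, 2, 15]
Insert 39: [49, 40, 39, 2, 15, 3]

Final heap: [49, 40, 39, 2, 15, 3]


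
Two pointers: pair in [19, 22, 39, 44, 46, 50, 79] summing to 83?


lo=0(19)+hi=6(79)=98
lo=0(19)+hi=5(50)=69
lo=1(22)+hi=5(50)=72
lo=2(39)+hi=5(50)=89
lo=2(39)+hi=4(46)=85
lo=2(39)+hi=3(44)=83

Yes: 39+44=83


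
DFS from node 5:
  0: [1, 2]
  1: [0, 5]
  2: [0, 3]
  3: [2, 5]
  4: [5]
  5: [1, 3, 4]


Visit 5, push [4, 3, 1]
Visit 1, push [0]
Visit 0, push [2]
Visit 2, push [3]
Visit 3, push []
Visit 4, push []

DFS order: [5, 1, 0, 2, 3, 4]


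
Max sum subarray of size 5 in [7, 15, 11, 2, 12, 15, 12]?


[0:5]: 47
[1:6]: 55
[2:7]: 52

Max: 55 at [1:6]


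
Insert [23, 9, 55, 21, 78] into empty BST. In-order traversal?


Insert 23: root
Insert 9: L from 23
Insert 55: R from 23
Insert 21: L from 23 -> R from 9
Insert 78: R from 23 -> R from 55

In-order: [9, 21, 23, 55, 78]


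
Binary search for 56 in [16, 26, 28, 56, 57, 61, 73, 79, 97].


Step 1: lo=0, hi=8, mid=4, val=57
Step 2: lo=0, hi=3, mid=1, val=26
Step 3: lo=2, hi=3, mid=2, val=28
Step 4: lo=3, hi=3, mid=3, val=56

Found at index 3


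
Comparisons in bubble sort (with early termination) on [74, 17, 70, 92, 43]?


Algorithm: bubble sort (with early termination)
Input: [74, 17, 70, 92, 43]
Sorted: [17, 43, 70, 74, 92]

10


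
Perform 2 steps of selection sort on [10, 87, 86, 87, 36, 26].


Initial: [10, 87, 86, 87, 36, 26]
Step 1: min=10 at 0
  Swap: [10, 87, 86, 87, 36, 26]
Step 2: min=26 at 5
  Swap: [10, 26, 86, 87, 36, 87]

After 2 steps: [10, 26, 86, 87, 36, 87]


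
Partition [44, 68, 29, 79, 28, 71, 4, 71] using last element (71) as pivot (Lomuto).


Pivot: 71
  44 <= 71: advance i (no swap)
  68 <= 71: advance i (no swap)
  29 <= 71: advance i (no swap)
  28 <= 71: swap -> [44, 68, 29, 28, 79, 71, 4, 71]
  71 <= 71: swap -> [44, 68, 29, 28, 71, 79, 4, 71]
  4 <= 71: swap -> [44, 68, 29, 28, 71, 4, 79, 71]
Place pivot at 6: [44, 68, 29, 28, 71, 4, 71, 79]

Partitioned: [44, 68, 29, 28, 71, 4, 71, 79]


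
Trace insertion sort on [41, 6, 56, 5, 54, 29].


Initial: [41, 6, 56, 5, 54, 29]
Insert 6: [6, 41, 56, 5, 54, 29]
Insert 56: [6, 41, 56, 5, 54, 29]
Insert 5: [5, 6, 41, 56, 54, 29]
Insert 54: [5, 6, 41, 54, 56, 29]
Insert 29: [5, 6, 29, 41, 54, 56]

Sorted: [5, 6, 29, 41, 54, 56]


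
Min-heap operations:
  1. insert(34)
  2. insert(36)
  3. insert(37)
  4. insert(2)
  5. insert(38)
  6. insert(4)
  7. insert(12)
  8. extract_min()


insert(34) -> [34]
insert(36) -> [34, 36]
insert(37) -> [34, 36, 37]
insert(2) -> [2, 34, 37, 36]
insert(38) -> [2, 34, 37, 36, 38]
insert(4) -> [2, 34, 4, 36, 38, 37]
insert(12) -> [2, 34, 4, 36, 38, 37, 12]
extract_min()->2, [4, 34, 12, 36, 38, 37]

Final heap: [4, 34, 12, 36, 38, 37]


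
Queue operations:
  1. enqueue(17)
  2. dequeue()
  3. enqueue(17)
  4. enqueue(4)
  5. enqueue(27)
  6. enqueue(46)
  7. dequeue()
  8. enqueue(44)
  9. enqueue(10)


enqueue(17) -> [17]
dequeue()->17, []
enqueue(17) -> [17]
enqueue(4) -> [17, 4]
enqueue(27) -> [17, 4, 27]
enqueue(46) -> [17, 4, 27, 46]
dequeue()->17, [4, 27, 46]
enqueue(44) -> [4, 27, 46, 44]
enqueue(10) -> [4, 27, 46, 44, 10]

Final queue: [4, 27, 46, 44, 10]


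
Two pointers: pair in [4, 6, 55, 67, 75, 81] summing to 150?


lo=0(4)+hi=5(81)=85
lo=1(6)+hi=5(81)=87
lo=2(55)+hi=5(81)=136
lo=3(67)+hi=5(81)=148
lo=4(75)+hi=5(81)=156

No pair found


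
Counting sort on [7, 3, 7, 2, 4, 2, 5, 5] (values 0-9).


Input: [7, 3, 7, 2, 4, 2, 5, 5]
Counts: [0, 0, 2, 1, 1, 2, 0, 2, 0, 0]

Sorted: [2, 2, 3, 4, 5, 5, 7, 7]


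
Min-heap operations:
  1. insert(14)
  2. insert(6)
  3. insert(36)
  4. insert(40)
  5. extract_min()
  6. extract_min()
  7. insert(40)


insert(14) -> [14]
insert(6) -> [6, 14]
insert(36) -> [6, 14, 36]
insert(40) -> [6, 14, 36, 40]
extract_min()->6, [14, 40, 36]
extract_min()->14, [36, 40]
insert(40) -> [36, 40, 40]

Final heap: [36, 40, 40]


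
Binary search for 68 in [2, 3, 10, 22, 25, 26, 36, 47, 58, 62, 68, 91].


Step 1: lo=0, hi=11, mid=5, val=26
Step 2: lo=6, hi=11, mid=8, val=58
Step 3: lo=9, hi=11, mid=10, val=68

Found at index 10


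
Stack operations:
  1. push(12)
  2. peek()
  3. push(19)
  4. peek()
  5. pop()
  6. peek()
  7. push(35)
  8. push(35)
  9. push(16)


push(12) -> [12]
peek()->12
push(19) -> [12, 19]
peek()->19
pop()->19, [12]
peek()->12
push(35) -> [12, 35]
push(35) -> [12, 35, 35]
push(16) -> [12, 35, 35, 16]

Final stack: [12, 35, 35, 16]


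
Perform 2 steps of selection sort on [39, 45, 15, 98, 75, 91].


Initial: [39, 45, 15, 98, 75, 91]
Step 1: min=15 at 2
  Swap: [15, 45, 39, 98, 75, 91]
Step 2: min=39 at 2
  Swap: [15, 39, 45, 98, 75, 91]

After 2 steps: [15, 39, 45, 98, 75, 91]


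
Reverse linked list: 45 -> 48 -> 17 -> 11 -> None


Step 1: curr=45, set curr.next=prev(None) | reversed so far: 45
Step 2: curr=48, set curr.next=prev(45) | reversed so far: 48 -> 45
Step 3: curr=17, set curr.next=prev(48) | reversed so far: 17 -> 48 -> 45
Step 4: curr=11, set curr.next=prev(17) | reversed so far: 11 -> 17 -> 48 -> 45

11 -> 17 -> 48 -> 45 -> None


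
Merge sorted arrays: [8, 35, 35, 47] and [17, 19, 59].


Take 8 from A
Take 17 from B
Take 19 from B
Take 35 from A
Take 35 from A
Take 47 from A

Merged: [8, 17, 19, 35, 35, 47, 59]


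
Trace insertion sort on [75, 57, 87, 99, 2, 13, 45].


Initial: [75, 57, 87, 99, 2, 13, 45]
Insert 57: [57, 75, 87, 99, 2, 13, 45]
Insert 87: [57, 75, 87, 99, 2, 13, 45]
Insert 99: [57, 75, 87, 99, 2, 13, 45]
Insert 2: [2, 57, 75, 87, 99, 13, 45]
Insert 13: [2, 13, 57, 75, 87, 99, 45]
Insert 45: [2, 13, 45, 57, 75, 87, 99]

Sorted: [2, 13, 45, 57, 75, 87, 99]


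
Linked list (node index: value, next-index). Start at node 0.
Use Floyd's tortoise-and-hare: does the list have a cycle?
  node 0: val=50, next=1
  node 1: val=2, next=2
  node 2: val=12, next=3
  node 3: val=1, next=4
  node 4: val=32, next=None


Floyd's tortoise (slow, +1) and hare (fast, +2):
  init: slow=0, fast=0
  step 1: slow=1, fast=2
  step 2: slow=2, fast=4
  step 3: fast -> None, no cycle

Cycle: no


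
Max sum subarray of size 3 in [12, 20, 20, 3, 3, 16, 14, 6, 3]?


[0:3]: 52
[1:4]: 43
[2:5]: 26
[3:6]: 22
[4:7]: 33
[5:8]: 36
[6:9]: 23

Max: 52 at [0:3]


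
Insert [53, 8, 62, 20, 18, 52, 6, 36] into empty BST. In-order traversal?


Insert 53: root
Insert 8: L from 53
Insert 62: R from 53
Insert 20: L from 53 -> R from 8
Insert 18: L from 53 -> R from 8 -> L from 20
Insert 52: L from 53 -> R from 8 -> R from 20
Insert 6: L from 53 -> L from 8
Insert 36: L from 53 -> R from 8 -> R from 20 -> L from 52

In-order: [6, 8, 18, 20, 36, 52, 53, 62]


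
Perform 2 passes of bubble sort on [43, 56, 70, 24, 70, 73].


Initial: [43, 56, 70, 24, 70, 73]
Pass 1: [43, 56, 24, 70, 70, 73] (1 swaps)
Pass 2: [43, 24, 56, 70, 70, 73] (1 swaps)

After 2 passes: [43, 24, 56, 70, 70, 73]


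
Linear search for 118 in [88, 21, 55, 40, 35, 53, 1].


i=0: 88!=118
i=1: 21!=118
i=2: 55!=118
i=3: 40!=118
i=4: 35!=118
i=5: 53!=118
i=6: 1!=118

Not found, 7 comps


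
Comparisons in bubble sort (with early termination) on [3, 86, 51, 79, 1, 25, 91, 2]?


Algorithm: bubble sort (with early termination)
Input: [3, 86, 51, 79, 1, 25, 91, 2]
Sorted: [1, 2, 3, 25, 51, 79, 86, 91]

28


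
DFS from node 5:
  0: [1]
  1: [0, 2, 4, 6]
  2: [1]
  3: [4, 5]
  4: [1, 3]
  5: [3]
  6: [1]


Visit 5, push [3]
Visit 3, push [4]
Visit 4, push [1]
Visit 1, push [6, 2, 0]
Visit 0, push []
Visit 2, push []
Visit 6, push []

DFS order: [5, 3, 4, 1, 0, 2, 6]


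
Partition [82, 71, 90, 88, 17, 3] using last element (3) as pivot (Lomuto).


Pivot: 3
Place pivot at 0: [3, 71, 90, 88, 17, 82]

Partitioned: [3, 71, 90, 88, 17, 82]


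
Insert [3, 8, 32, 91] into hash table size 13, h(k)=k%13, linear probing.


Insert 3: h=3 -> slot 3
Insert 8: h=8 -> slot 8
Insert 32: h=6 -> slot 6
Insert 91: h=0 -> slot 0

Table: [91, None, None, 3, None, None, 32, None, 8, None, None, None, None]


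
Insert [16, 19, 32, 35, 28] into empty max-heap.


Insert 16: [16]
Insert 19: [19, 16]
Insert 32: [32, 16, 19]
Insert 35: [35, 32, 19, 16]
Insert 28: [35, 32, 19, 16, 28]

Final heap: [35, 32, 19, 16, 28]


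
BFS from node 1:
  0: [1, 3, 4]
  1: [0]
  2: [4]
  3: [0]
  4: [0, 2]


Visit 1, enqueue [0]
Visit 0, enqueue [3, 4]
Visit 3, enqueue []
Visit 4, enqueue [2]
Visit 2, enqueue []

BFS order: [1, 0, 3, 4, 2]


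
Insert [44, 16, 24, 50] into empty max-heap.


Insert 44: [44]
Insert 16: [44, 16]
Insert 24: [44, 16, 24]
Insert 50: [50, 44, 24, 16]

Final heap: [50, 44, 24, 16]


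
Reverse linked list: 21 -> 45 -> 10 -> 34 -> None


Step 1: curr=21, set curr.next=prev(None) | reversed so far: 21
Step 2: curr=45, set curr.next=prev(21) | reversed so far: 45 -> 21
Step 3: curr=10, set curr.next=prev(45) | reversed so far: 10 -> 45 -> 21
Step 4: curr=34, set curr.next=prev(10) | reversed so far: 34 -> 10 -> 45 -> 21

34 -> 10 -> 45 -> 21 -> None


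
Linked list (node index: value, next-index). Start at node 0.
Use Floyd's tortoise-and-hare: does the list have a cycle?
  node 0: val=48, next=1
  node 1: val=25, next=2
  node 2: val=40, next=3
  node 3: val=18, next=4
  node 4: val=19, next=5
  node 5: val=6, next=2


Floyd's tortoise (slow, +1) and hare (fast, +2):
  init: slow=0, fast=0
  step 1: slow=1, fast=2
  step 2: slow=2, fast=4
  step 3: slow=3, fast=2
  step 4: slow=4, fast=4
  slow == fast at node 4: cycle detected

Cycle: yes


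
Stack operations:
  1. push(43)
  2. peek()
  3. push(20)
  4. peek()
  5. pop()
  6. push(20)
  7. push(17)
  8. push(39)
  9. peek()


push(43) -> [43]
peek()->43
push(20) -> [43, 20]
peek()->20
pop()->20, [43]
push(20) -> [43, 20]
push(17) -> [43, 20, 17]
push(39) -> [43, 20, 17, 39]
peek()->39

Final stack: [43, 20, 17, 39]


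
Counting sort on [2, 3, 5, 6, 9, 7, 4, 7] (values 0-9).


Input: [2, 3, 5, 6, 9, 7, 4, 7]
Counts: [0, 0, 1, 1, 1, 1, 1, 2, 0, 1]

Sorted: [2, 3, 4, 5, 6, 7, 7, 9]


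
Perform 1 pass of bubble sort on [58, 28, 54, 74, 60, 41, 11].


Initial: [58, 28, 54, 74, 60, 41, 11]
Pass 1: [28, 54, 58, 60, 41, 11, 74] (5 swaps)

After 1 pass: [28, 54, 58, 60, 41, 11, 74]


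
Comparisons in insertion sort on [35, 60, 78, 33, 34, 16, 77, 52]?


Algorithm: insertion sort
Input: [35, 60, 78, 33, 34, 16, 77, 52]
Sorted: [16, 33, 34, 35, 52, 60, 77, 78]

20


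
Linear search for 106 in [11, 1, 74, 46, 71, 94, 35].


i=0: 11!=106
i=1: 1!=106
i=2: 74!=106
i=3: 46!=106
i=4: 71!=106
i=5: 94!=106
i=6: 35!=106

Not found, 7 comps


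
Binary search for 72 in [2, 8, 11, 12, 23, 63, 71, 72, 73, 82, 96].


Step 1: lo=0, hi=10, mid=5, val=63
Step 2: lo=6, hi=10, mid=8, val=73
Step 3: lo=6, hi=7, mid=6, val=71
Step 4: lo=7, hi=7, mid=7, val=72

Found at index 7


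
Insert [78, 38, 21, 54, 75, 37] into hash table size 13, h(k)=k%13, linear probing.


Insert 78: h=0 -> slot 0
Insert 38: h=12 -> slot 12
Insert 21: h=8 -> slot 8
Insert 54: h=2 -> slot 2
Insert 75: h=10 -> slot 10
Insert 37: h=11 -> slot 11

Table: [78, None, 54, None, None, None, None, None, 21, None, 75, 37, 38]


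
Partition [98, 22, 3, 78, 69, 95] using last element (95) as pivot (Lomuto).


Pivot: 95
  22 <= 95: swap -> [22, 98, 3, 78, 69, 95]
  3 <= 95: swap -> [22, 3, 98, 78, 69, 95]
  78 <= 95: swap -> [22, 3, 78, 98, 69, 95]
  69 <= 95: swap -> [22, 3, 78, 69, 98, 95]
Place pivot at 4: [22, 3, 78, 69, 95, 98]

Partitioned: [22, 3, 78, 69, 95, 98]


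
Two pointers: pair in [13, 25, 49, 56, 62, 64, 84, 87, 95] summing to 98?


lo=0(13)+hi=8(95)=108
lo=0(13)+hi=7(87)=100
lo=0(13)+hi=6(84)=97
lo=1(25)+hi=6(84)=109
lo=1(25)+hi=5(64)=89
lo=2(49)+hi=5(64)=113
lo=2(49)+hi=4(62)=111
lo=2(49)+hi=3(56)=105

No pair found


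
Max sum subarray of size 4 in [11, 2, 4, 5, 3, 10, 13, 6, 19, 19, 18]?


[0:4]: 22
[1:5]: 14
[2:6]: 22
[3:7]: 31
[4:8]: 32
[5:9]: 48
[6:10]: 57
[7:11]: 62

Max: 62 at [7:11]


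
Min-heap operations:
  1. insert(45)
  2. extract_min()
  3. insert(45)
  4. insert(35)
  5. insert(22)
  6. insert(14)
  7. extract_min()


insert(45) -> [45]
extract_min()->45, []
insert(45) -> [45]
insert(35) -> [35, 45]
insert(22) -> [22, 45, 35]
insert(14) -> [14, 22, 35, 45]
extract_min()->14, [22, 45, 35]

Final heap: [22, 45, 35]


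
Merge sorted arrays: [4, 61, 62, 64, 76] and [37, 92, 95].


Take 4 from A
Take 37 from B
Take 61 from A
Take 62 from A
Take 64 from A
Take 76 from A

Merged: [4, 37, 61, 62, 64, 76, 92, 95]


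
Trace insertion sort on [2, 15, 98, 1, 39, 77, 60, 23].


Initial: [2, 15, 98, 1, 39, 77, 60, 23]
Insert 15: [2, 15, 98, 1, 39, 77, 60, 23]
Insert 98: [2, 15, 98, 1, 39, 77, 60, 23]
Insert 1: [1, 2, 15, 98, 39, 77, 60, 23]
Insert 39: [1, 2, 15, 39, 98, 77, 60, 23]
Insert 77: [1, 2, 15, 39, 77, 98, 60, 23]
Insert 60: [1, 2, 15, 39, 60, 77, 98, 23]
Insert 23: [1, 2, 15, 23, 39, 60, 77, 98]

Sorted: [1, 2, 15, 23, 39, 60, 77, 98]


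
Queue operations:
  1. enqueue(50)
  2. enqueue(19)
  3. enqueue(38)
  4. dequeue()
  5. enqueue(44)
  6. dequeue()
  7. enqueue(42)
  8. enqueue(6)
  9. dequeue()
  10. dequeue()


enqueue(50) -> [50]
enqueue(19) -> [50, 19]
enqueue(38) -> [50, 19, 38]
dequeue()->50, [19, 38]
enqueue(44) -> [19, 38, 44]
dequeue()->19, [38, 44]
enqueue(42) -> [38, 44, 42]
enqueue(6) -> [38, 44, 42, 6]
dequeue()->38, [44, 42, 6]
dequeue()->44, [42, 6]

Final queue: [42, 6]


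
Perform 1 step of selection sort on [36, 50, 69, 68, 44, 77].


Initial: [36, 50, 69, 68, 44, 77]
Step 1: min=36 at 0
  Swap: [36, 50, 69, 68, 44, 77]

After 1 step: [36, 50, 69, 68, 44, 77]


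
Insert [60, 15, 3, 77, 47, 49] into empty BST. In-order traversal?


Insert 60: root
Insert 15: L from 60
Insert 3: L from 60 -> L from 15
Insert 77: R from 60
Insert 47: L from 60 -> R from 15
Insert 49: L from 60 -> R from 15 -> R from 47

In-order: [3, 15, 47, 49, 60, 77]


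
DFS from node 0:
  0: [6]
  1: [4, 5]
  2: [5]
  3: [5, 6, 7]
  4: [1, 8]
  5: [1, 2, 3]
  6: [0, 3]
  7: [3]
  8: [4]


Visit 0, push [6]
Visit 6, push [3]
Visit 3, push [7, 5]
Visit 5, push [2, 1]
Visit 1, push [4]
Visit 4, push [8]
Visit 8, push []
Visit 2, push []
Visit 7, push []

DFS order: [0, 6, 3, 5, 1, 4, 8, 2, 7]


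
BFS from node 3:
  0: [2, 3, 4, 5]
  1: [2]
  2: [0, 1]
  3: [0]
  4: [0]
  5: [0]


Visit 3, enqueue [0]
Visit 0, enqueue [2, 4, 5]
Visit 2, enqueue [1]
Visit 4, enqueue []
Visit 5, enqueue []
Visit 1, enqueue []

BFS order: [3, 0, 2, 4, 5, 1]


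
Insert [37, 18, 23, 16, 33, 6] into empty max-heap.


Insert 37: [37]
Insert 18: [37, 18]
Insert 23: [37, 18, 23]
Insert 16: [37, 18, 23, 16]
Insert 33: [37, 33, 23, 16, 18]
Insert 6: [37, 33, 23, 16, 18, 6]

Final heap: [37, 33, 23, 16, 18, 6]


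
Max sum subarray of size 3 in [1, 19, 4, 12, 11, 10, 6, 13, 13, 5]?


[0:3]: 24
[1:4]: 35
[2:5]: 27
[3:6]: 33
[4:7]: 27
[5:8]: 29
[6:9]: 32
[7:10]: 31

Max: 35 at [1:4]


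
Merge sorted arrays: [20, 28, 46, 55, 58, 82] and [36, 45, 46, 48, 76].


Take 20 from A
Take 28 from A
Take 36 from B
Take 45 from B
Take 46 from A
Take 46 from B
Take 48 from B
Take 55 from A
Take 58 from A
Take 76 from B

Merged: [20, 28, 36, 45, 46, 46, 48, 55, 58, 76, 82]


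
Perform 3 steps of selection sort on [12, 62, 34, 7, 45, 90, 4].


Initial: [12, 62, 34, 7, 45, 90, 4]
Step 1: min=4 at 6
  Swap: [4, 62, 34, 7, 45, 90, 12]
Step 2: min=7 at 3
  Swap: [4, 7, 34, 62, 45, 90, 12]
Step 3: min=12 at 6
  Swap: [4, 7, 12, 62, 45, 90, 34]

After 3 steps: [4, 7, 12, 62, 45, 90, 34]


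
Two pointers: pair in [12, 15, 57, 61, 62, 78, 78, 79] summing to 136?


lo=0(12)+hi=7(79)=91
lo=1(15)+hi=7(79)=94
lo=2(57)+hi=7(79)=136

Yes: 57+79=136


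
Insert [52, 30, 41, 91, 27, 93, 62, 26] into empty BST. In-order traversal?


Insert 52: root
Insert 30: L from 52
Insert 41: L from 52 -> R from 30
Insert 91: R from 52
Insert 27: L from 52 -> L from 30
Insert 93: R from 52 -> R from 91
Insert 62: R from 52 -> L from 91
Insert 26: L from 52 -> L from 30 -> L from 27

In-order: [26, 27, 30, 41, 52, 62, 91, 93]


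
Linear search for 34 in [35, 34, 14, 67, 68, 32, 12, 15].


i=0: 35!=34
i=1: 34==34 found!

Found at 1, 2 comps


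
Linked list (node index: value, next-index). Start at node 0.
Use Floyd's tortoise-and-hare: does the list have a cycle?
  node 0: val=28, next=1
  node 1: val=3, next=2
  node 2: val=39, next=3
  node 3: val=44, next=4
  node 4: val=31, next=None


Floyd's tortoise (slow, +1) and hare (fast, +2):
  init: slow=0, fast=0
  step 1: slow=1, fast=2
  step 2: slow=2, fast=4
  step 3: fast -> None, no cycle

Cycle: no


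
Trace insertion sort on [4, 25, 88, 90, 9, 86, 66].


Initial: [4, 25, 88, 90, 9, 86, 66]
Insert 25: [4, 25, 88, 90, 9, 86, 66]
Insert 88: [4, 25, 88, 90, 9, 86, 66]
Insert 90: [4, 25, 88, 90, 9, 86, 66]
Insert 9: [4, 9, 25, 88, 90, 86, 66]
Insert 86: [4, 9, 25, 86, 88, 90, 66]
Insert 66: [4, 9, 25, 66, 86, 88, 90]

Sorted: [4, 9, 25, 66, 86, 88, 90]


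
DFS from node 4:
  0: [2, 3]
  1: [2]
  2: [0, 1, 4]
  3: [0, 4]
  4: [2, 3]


Visit 4, push [3, 2]
Visit 2, push [1, 0]
Visit 0, push [3]
Visit 3, push []
Visit 1, push []

DFS order: [4, 2, 0, 3, 1]


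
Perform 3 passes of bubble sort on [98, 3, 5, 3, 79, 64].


Initial: [98, 3, 5, 3, 79, 64]
Pass 1: [3, 5, 3, 79, 64, 98] (5 swaps)
Pass 2: [3, 3, 5, 64, 79, 98] (2 swaps)
Pass 3: [3, 3, 5, 64, 79, 98] (0 swaps)

After 3 passes: [3, 3, 5, 64, 79, 98]


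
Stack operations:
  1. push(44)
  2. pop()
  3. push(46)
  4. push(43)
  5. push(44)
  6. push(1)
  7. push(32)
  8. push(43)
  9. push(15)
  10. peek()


push(44) -> [44]
pop()->44, []
push(46) -> [46]
push(43) -> [46, 43]
push(44) -> [46, 43, 44]
push(1) -> [46, 43, 44, 1]
push(32) -> [46, 43, 44, 1, 32]
push(43) -> [46, 43, 44, 1, 32, 43]
push(15) -> [46, 43, 44, 1, 32, 43, 15]
peek()->15

Final stack: [46, 43, 44, 1, 32, 43, 15]


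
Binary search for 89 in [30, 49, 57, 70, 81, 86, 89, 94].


Step 1: lo=0, hi=7, mid=3, val=70
Step 2: lo=4, hi=7, mid=5, val=86
Step 3: lo=6, hi=7, mid=6, val=89

Found at index 6


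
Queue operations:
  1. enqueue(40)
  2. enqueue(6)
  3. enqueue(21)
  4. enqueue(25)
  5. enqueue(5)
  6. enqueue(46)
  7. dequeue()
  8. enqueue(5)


enqueue(40) -> [40]
enqueue(6) -> [40, 6]
enqueue(21) -> [40, 6, 21]
enqueue(25) -> [40, 6, 21, 25]
enqueue(5) -> [40, 6, 21, 25, 5]
enqueue(46) -> [40, 6, 21, 25, 5, 46]
dequeue()->40, [6, 21, 25, 5, 46]
enqueue(5) -> [6, 21, 25, 5, 46, 5]

Final queue: [6, 21, 25, 5, 46, 5]


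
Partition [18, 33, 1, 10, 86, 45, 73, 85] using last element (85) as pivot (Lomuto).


Pivot: 85
  18 <= 85: advance i (no swap)
  33 <= 85: advance i (no swap)
  1 <= 85: advance i (no swap)
  10 <= 85: advance i (no swap)
  45 <= 85: swap -> [18, 33, 1, 10, 45, 86, 73, 85]
  73 <= 85: swap -> [18, 33, 1, 10, 45, 73, 86, 85]
Place pivot at 6: [18, 33, 1, 10, 45, 73, 85, 86]

Partitioned: [18, 33, 1, 10, 45, 73, 85, 86]


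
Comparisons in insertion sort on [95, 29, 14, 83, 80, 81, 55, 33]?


Algorithm: insertion sort
Input: [95, 29, 14, 83, 80, 81, 55, 33]
Sorted: [14, 29, 33, 55, 80, 81, 83, 95]

22


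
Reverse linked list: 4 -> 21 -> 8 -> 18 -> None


Step 1: curr=4, set curr.next=prev(None) | reversed so far: 4
Step 2: curr=21, set curr.next=prev(4) | reversed so far: 21 -> 4
Step 3: curr=8, set curr.next=prev(21) | reversed so far: 8 -> 21 -> 4
Step 4: curr=18, set curr.next=prev(8) | reversed so far: 18 -> 8 -> 21 -> 4

18 -> 8 -> 21 -> 4 -> None


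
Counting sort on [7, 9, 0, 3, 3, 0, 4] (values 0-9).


Input: [7, 9, 0, 3, 3, 0, 4]
Counts: [2, 0, 0, 2, 1, 0, 0, 1, 0, 1]

Sorted: [0, 0, 3, 3, 4, 7, 9]


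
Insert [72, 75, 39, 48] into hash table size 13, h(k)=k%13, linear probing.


Insert 72: h=7 -> slot 7
Insert 75: h=10 -> slot 10
Insert 39: h=0 -> slot 0
Insert 48: h=9 -> slot 9

Table: [39, None, None, None, None, None, None, 72, None, 48, 75, None, None]


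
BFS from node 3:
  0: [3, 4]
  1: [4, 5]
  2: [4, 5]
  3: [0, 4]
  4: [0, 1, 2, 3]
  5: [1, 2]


Visit 3, enqueue [0, 4]
Visit 0, enqueue []
Visit 4, enqueue [1, 2]
Visit 1, enqueue [5]
Visit 2, enqueue []
Visit 5, enqueue []

BFS order: [3, 0, 4, 1, 2, 5]


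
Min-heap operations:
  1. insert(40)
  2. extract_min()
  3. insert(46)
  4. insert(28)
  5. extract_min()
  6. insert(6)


insert(40) -> [40]
extract_min()->40, []
insert(46) -> [46]
insert(28) -> [28, 46]
extract_min()->28, [46]
insert(6) -> [6, 46]

Final heap: [6, 46]


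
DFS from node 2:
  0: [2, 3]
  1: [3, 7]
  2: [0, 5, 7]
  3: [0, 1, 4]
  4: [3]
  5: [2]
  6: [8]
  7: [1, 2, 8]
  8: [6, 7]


Visit 2, push [7, 5, 0]
Visit 0, push [3]
Visit 3, push [4, 1]
Visit 1, push [7]
Visit 7, push [8]
Visit 8, push [6]
Visit 6, push []
Visit 4, push []
Visit 5, push []

DFS order: [2, 0, 3, 1, 7, 8, 6, 4, 5]


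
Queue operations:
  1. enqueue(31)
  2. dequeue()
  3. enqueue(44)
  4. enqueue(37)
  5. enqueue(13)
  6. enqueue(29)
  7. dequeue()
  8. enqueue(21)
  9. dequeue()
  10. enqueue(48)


enqueue(31) -> [31]
dequeue()->31, []
enqueue(44) -> [44]
enqueue(37) -> [44, 37]
enqueue(13) -> [44, 37, 13]
enqueue(29) -> [44, 37, 13, 29]
dequeue()->44, [37, 13, 29]
enqueue(21) -> [37, 13, 29, 21]
dequeue()->37, [13, 29, 21]
enqueue(48) -> [13, 29, 21, 48]

Final queue: [13, 29, 21, 48]


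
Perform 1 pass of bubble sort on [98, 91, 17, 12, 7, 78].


Initial: [98, 91, 17, 12, 7, 78]
Pass 1: [91, 17, 12, 7, 78, 98] (5 swaps)

After 1 pass: [91, 17, 12, 7, 78, 98]


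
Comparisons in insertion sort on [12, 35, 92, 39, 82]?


Algorithm: insertion sort
Input: [12, 35, 92, 39, 82]
Sorted: [12, 35, 39, 82, 92]

6


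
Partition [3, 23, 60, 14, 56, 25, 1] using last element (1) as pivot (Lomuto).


Pivot: 1
Place pivot at 0: [1, 23, 60, 14, 56, 25, 3]

Partitioned: [1, 23, 60, 14, 56, 25, 3]


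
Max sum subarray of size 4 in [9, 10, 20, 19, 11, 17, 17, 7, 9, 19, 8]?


[0:4]: 58
[1:5]: 60
[2:6]: 67
[3:7]: 64
[4:8]: 52
[5:9]: 50
[6:10]: 52
[7:11]: 43

Max: 67 at [2:6]


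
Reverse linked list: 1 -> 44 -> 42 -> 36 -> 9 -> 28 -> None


Step 1: curr=1, set curr.next=prev(None) | reversed so far: 1
Step 2: curr=44, set curr.next=prev(1) | reversed so far: 44 -> 1
Step 3: curr=42, set curr.next=prev(44) | reversed so far: 42 -> 44 -> 1
Step 4: curr=36, set curr.next=prev(42) | reversed so far: 36 -> 42 -> 44 -> 1
Step 5: curr=9, set curr.next=prev(36) | reversed so far: 9 -> 36 -> 42 -> 44 -> 1
Step 6: curr=28, set curr.next=prev(9) | reversed so far: 28 -> 9 -> 36 -> 42 -> 44 -> 1

28 -> 9 -> 36 -> 42 -> 44 -> 1 -> None


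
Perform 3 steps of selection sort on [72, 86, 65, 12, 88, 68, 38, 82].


Initial: [72, 86, 65, 12, 88, 68, 38, 82]
Step 1: min=12 at 3
  Swap: [12, 86, 65, 72, 88, 68, 38, 82]
Step 2: min=38 at 6
  Swap: [12, 38, 65, 72, 88, 68, 86, 82]
Step 3: min=65 at 2
  Swap: [12, 38, 65, 72, 88, 68, 86, 82]

After 3 steps: [12, 38, 65, 72, 88, 68, 86, 82]


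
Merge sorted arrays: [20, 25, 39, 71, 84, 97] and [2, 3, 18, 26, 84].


Take 2 from B
Take 3 from B
Take 18 from B
Take 20 from A
Take 25 from A
Take 26 from B
Take 39 from A
Take 71 from A
Take 84 from A
Take 84 from B

Merged: [2, 3, 18, 20, 25, 26, 39, 71, 84, 84, 97]


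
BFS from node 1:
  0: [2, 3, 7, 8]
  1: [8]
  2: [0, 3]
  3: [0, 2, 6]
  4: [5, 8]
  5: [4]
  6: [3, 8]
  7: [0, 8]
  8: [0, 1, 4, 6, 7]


Visit 1, enqueue [8]
Visit 8, enqueue [0, 4, 6, 7]
Visit 0, enqueue [2, 3]
Visit 4, enqueue [5]
Visit 6, enqueue []
Visit 7, enqueue []
Visit 2, enqueue []
Visit 3, enqueue []
Visit 5, enqueue []

BFS order: [1, 8, 0, 4, 6, 7, 2, 3, 5]


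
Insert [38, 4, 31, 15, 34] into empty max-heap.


Insert 38: [38]
Insert 4: [38, 4]
Insert 31: [38, 4, 31]
Insert 15: [38, 15, 31, 4]
Insert 34: [38, 34, 31, 4, 15]

Final heap: [38, 34, 31, 4, 15]


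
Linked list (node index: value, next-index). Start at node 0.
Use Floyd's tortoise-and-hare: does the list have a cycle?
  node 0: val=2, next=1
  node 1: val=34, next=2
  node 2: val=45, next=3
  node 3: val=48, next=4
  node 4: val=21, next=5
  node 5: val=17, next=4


Floyd's tortoise (slow, +1) and hare (fast, +2):
  init: slow=0, fast=0
  step 1: slow=1, fast=2
  step 2: slow=2, fast=4
  step 3: slow=3, fast=4
  step 4: slow=4, fast=4
  slow == fast at node 4: cycle detected

Cycle: yes


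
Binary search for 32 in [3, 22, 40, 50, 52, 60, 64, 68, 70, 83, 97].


Step 1: lo=0, hi=10, mid=5, val=60
Step 2: lo=0, hi=4, mid=2, val=40
Step 3: lo=0, hi=1, mid=0, val=3
Step 4: lo=1, hi=1, mid=1, val=22

Not found


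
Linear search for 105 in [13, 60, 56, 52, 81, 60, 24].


i=0: 13!=105
i=1: 60!=105
i=2: 56!=105
i=3: 52!=105
i=4: 81!=105
i=5: 60!=105
i=6: 24!=105

Not found, 7 comps


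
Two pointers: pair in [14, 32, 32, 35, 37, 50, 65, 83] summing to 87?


lo=0(14)+hi=7(83)=97
lo=0(14)+hi=6(65)=79
lo=1(32)+hi=6(65)=97
lo=1(32)+hi=5(50)=82
lo=2(32)+hi=5(50)=82
lo=3(35)+hi=5(50)=85
lo=4(37)+hi=5(50)=87

Yes: 37+50=87


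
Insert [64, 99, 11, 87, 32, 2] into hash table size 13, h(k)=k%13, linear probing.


Insert 64: h=12 -> slot 12
Insert 99: h=8 -> slot 8
Insert 11: h=11 -> slot 11
Insert 87: h=9 -> slot 9
Insert 32: h=6 -> slot 6
Insert 2: h=2 -> slot 2

Table: [None, None, 2, None, None, None, 32, None, 99, 87, None, 11, 64]


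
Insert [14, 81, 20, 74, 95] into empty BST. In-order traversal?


Insert 14: root
Insert 81: R from 14
Insert 20: R from 14 -> L from 81
Insert 74: R from 14 -> L from 81 -> R from 20
Insert 95: R from 14 -> R from 81

In-order: [14, 20, 74, 81, 95]


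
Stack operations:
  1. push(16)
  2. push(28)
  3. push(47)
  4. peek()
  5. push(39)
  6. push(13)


push(16) -> [16]
push(28) -> [16, 28]
push(47) -> [16, 28, 47]
peek()->47
push(39) -> [16, 28, 47, 39]
push(13) -> [16, 28, 47, 39, 13]

Final stack: [16, 28, 47, 39, 13]


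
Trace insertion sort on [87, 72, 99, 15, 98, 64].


Initial: [87, 72, 99, 15, 98, 64]
Insert 72: [72, 87, 99, 15, 98, 64]
Insert 99: [72, 87, 99, 15, 98, 64]
Insert 15: [15, 72, 87, 99, 98, 64]
Insert 98: [15, 72, 87, 98, 99, 64]
Insert 64: [15, 64, 72, 87, 98, 99]

Sorted: [15, 64, 72, 87, 98, 99]


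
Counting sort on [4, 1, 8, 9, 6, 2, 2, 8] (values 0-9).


Input: [4, 1, 8, 9, 6, 2, 2, 8]
Counts: [0, 1, 2, 0, 1, 0, 1, 0, 2, 1]

Sorted: [1, 2, 2, 4, 6, 8, 8, 9]


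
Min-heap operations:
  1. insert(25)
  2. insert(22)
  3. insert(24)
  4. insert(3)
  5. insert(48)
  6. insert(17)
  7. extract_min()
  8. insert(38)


insert(25) -> [25]
insert(22) -> [22, 25]
insert(24) -> [22, 25, 24]
insert(3) -> [3, 22, 24, 25]
insert(48) -> [3, 22, 24, 25, 48]
insert(17) -> [3, 22, 17, 25, 48, 24]
extract_min()->3, [17, 22, 24, 25, 48]
insert(38) -> [17, 22, 24, 25, 48, 38]

Final heap: [17, 22, 24, 25, 48, 38]


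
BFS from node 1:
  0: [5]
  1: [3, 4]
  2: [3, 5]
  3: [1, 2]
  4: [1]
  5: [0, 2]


Visit 1, enqueue [3, 4]
Visit 3, enqueue [2]
Visit 4, enqueue []
Visit 2, enqueue [5]
Visit 5, enqueue [0]
Visit 0, enqueue []

BFS order: [1, 3, 4, 2, 5, 0]


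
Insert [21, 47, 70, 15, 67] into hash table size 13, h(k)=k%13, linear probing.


Insert 21: h=8 -> slot 8
Insert 47: h=8, 1 probes -> slot 9
Insert 70: h=5 -> slot 5
Insert 15: h=2 -> slot 2
Insert 67: h=2, 1 probes -> slot 3

Table: [None, None, 15, 67, None, 70, None, None, 21, 47, None, None, None]


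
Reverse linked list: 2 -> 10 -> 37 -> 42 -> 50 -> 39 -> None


Step 1: curr=2, set curr.next=prev(None) | reversed so far: 2
Step 2: curr=10, set curr.next=prev(2) | reversed so far: 10 -> 2
Step 3: curr=37, set curr.next=prev(10) | reversed so far: 37 -> 10 -> 2
Step 4: curr=42, set curr.next=prev(37) | reversed so far: 42 -> 37 -> 10 -> 2
Step 5: curr=50, set curr.next=prev(42) | reversed so far: 50 -> 42 -> 37 -> 10 -> 2
Step 6: curr=39, set curr.next=prev(50) | reversed so far: 39 -> 50 -> 42 -> 37 -> 10 -> 2

39 -> 50 -> 42 -> 37 -> 10 -> 2 -> None


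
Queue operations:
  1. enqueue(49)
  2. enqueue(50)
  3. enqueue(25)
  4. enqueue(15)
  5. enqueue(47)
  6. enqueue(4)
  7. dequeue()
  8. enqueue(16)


enqueue(49) -> [49]
enqueue(50) -> [49, 50]
enqueue(25) -> [49, 50, 25]
enqueue(15) -> [49, 50, 25, 15]
enqueue(47) -> [49, 50, 25, 15, 47]
enqueue(4) -> [49, 50, 25, 15, 47, 4]
dequeue()->49, [50, 25, 15, 47, 4]
enqueue(16) -> [50, 25, 15, 47, 4, 16]

Final queue: [50, 25, 15, 47, 4, 16]


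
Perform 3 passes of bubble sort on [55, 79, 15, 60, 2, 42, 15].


Initial: [55, 79, 15, 60, 2, 42, 15]
Pass 1: [55, 15, 60, 2, 42, 15, 79] (5 swaps)
Pass 2: [15, 55, 2, 42, 15, 60, 79] (4 swaps)
Pass 3: [15, 2, 42, 15, 55, 60, 79] (3 swaps)

After 3 passes: [15, 2, 42, 15, 55, 60, 79]


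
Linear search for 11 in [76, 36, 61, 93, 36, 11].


i=0: 76!=11
i=1: 36!=11
i=2: 61!=11
i=3: 93!=11
i=4: 36!=11
i=5: 11==11 found!

Found at 5, 6 comps


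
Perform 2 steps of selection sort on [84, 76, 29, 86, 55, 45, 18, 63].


Initial: [84, 76, 29, 86, 55, 45, 18, 63]
Step 1: min=18 at 6
  Swap: [18, 76, 29, 86, 55, 45, 84, 63]
Step 2: min=29 at 2
  Swap: [18, 29, 76, 86, 55, 45, 84, 63]

After 2 steps: [18, 29, 76, 86, 55, 45, 84, 63]


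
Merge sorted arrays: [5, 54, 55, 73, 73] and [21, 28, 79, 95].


Take 5 from A
Take 21 from B
Take 28 from B
Take 54 from A
Take 55 from A
Take 73 from A
Take 73 from A

Merged: [5, 21, 28, 54, 55, 73, 73, 79, 95]


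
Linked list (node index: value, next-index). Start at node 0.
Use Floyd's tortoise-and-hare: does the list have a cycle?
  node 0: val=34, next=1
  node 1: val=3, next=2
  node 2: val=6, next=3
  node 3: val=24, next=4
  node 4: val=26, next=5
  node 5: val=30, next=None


Floyd's tortoise (slow, +1) and hare (fast, +2):
  init: slow=0, fast=0
  step 1: slow=1, fast=2
  step 2: slow=2, fast=4
  step 3: fast 4->5->None, no cycle

Cycle: no


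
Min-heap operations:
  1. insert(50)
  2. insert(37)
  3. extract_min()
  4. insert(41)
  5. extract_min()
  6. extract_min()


insert(50) -> [50]
insert(37) -> [37, 50]
extract_min()->37, [50]
insert(41) -> [41, 50]
extract_min()->41, [50]
extract_min()->50, []

Final heap: []


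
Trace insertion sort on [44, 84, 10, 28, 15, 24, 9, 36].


Initial: [44, 84, 10, 28, 15, 24, 9, 36]
Insert 84: [44, 84, 10, 28, 15, 24, 9, 36]
Insert 10: [10, 44, 84, 28, 15, 24, 9, 36]
Insert 28: [10, 28, 44, 84, 15, 24, 9, 36]
Insert 15: [10, 15, 28, 44, 84, 24, 9, 36]
Insert 24: [10, 15, 24, 28, 44, 84, 9, 36]
Insert 9: [9, 10, 15, 24, 28, 44, 84, 36]
Insert 36: [9, 10, 15, 24, 28, 36, 44, 84]

Sorted: [9, 10, 15, 24, 28, 36, 44, 84]


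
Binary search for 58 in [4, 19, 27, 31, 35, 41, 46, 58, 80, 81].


Step 1: lo=0, hi=9, mid=4, val=35
Step 2: lo=5, hi=9, mid=7, val=58

Found at index 7


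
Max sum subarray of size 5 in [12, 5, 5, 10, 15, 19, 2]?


[0:5]: 47
[1:6]: 54
[2:7]: 51

Max: 54 at [1:6]


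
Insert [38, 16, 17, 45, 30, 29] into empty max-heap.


Insert 38: [38]
Insert 16: [38, 16]
Insert 17: [38, 16, 17]
Insert 45: [45, 38, 17, 16]
Insert 30: [45, 38, 17, 16, 30]
Insert 29: [45, 38, 29, 16, 30, 17]

Final heap: [45, 38, 29, 16, 30, 17]


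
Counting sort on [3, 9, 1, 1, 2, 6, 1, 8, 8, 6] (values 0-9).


Input: [3, 9, 1, 1, 2, 6, 1, 8, 8, 6]
Counts: [0, 3, 1, 1, 0, 0, 2, 0, 2, 1]

Sorted: [1, 1, 1, 2, 3, 6, 6, 8, 8, 9]


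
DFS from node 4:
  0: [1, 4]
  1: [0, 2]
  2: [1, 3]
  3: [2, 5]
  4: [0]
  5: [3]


Visit 4, push [0]
Visit 0, push [1]
Visit 1, push [2]
Visit 2, push [3]
Visit 3, push [5]
Visit 5, push []

DFS order: [4, 0, 1, 2, 3, 5]


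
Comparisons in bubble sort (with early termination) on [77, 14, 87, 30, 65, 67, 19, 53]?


Algorithm: bubble sort (with early termination)
Input: [77, 14, 87, 30, 65, 67, 19, 53]
Sorted: [14, 19, 30, 53, 65, 67, 77, 87]

27


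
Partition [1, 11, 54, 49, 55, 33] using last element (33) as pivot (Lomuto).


Pivot: 33
  1 <= 33: advance i (no swap)
  11 <= 33: advance i (no swap)
Place pivot at 2: [1, 11, 33, 49, 55, 54]

Partitioned: [1, 11, 33, 49, 55, 54]


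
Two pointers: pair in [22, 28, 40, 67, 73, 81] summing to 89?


lo=0(22)+hi=5(81)=103
lo=0(22)+hi=4(73)=95
lo=0(22)+hi=3(67)=89

Yes: 22+67=89


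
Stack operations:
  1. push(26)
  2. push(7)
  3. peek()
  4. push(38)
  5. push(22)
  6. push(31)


push(26) -> [26]
push(7) -> [26, 7]
peek()->7
push(38) -> [26, 7, 38]
push(22) -> [26, 7, 38, 22]
push(31) -> [26, 7, 38, 22, 31]

Final stack: [26, 7, 38, 22, 31]


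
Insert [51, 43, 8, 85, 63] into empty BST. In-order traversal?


Insert 51: root
Insert 43: L from 51
Insert 8: L from 51 -> L from 43
Insert 85: R from 51
Insert 63: R from 51 -> L from 85

In-order: [8, 43, 51, 63, 85]


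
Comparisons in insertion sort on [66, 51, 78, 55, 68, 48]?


Algorithm: insertion sort
Input: [66, 51, 78, 55, 68, 48]
Sorted: [48, 51, 55, 66, 68, 78]

12


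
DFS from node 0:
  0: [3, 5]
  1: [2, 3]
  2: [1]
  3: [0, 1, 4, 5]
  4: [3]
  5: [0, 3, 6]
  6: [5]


Visit 0, push [5, 3]
Visit 3, push [5, 4, 1]
Visit 1, push [2]
Visit 2, push []
Visit 4, push []
Visit 5, push [6]
Visit 6, push []

DFS order: [0, 3, 1, 2, 4, 5, 6]


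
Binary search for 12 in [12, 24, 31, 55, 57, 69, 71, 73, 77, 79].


Step 1: lo=0, hi=9, mid=4, val=57
Step 2: lo=0, hi=3, mid=1, val=24
Step 3: lo=0, hi=0, mid=0, val=12

Found at index 0


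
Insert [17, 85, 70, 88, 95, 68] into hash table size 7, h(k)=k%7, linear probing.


Insert 17: h=3 -> slot 3
Insert 85: h=1 -> slot 1
Insert 70: h=0 -> slot 0
Insert 88: h=4 -> slot 4
Insert 95: h=4, 1 probes -> slot 5
Insert 68: h=5, 1 probes -> slot 6

Table: [70, 85, None, 17, 88, 95, 68]


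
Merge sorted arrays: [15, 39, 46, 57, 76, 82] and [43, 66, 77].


Take 15 from A
Take 39 from A
Take 43 from B
Take 46 from A
Take 57 from A
Take 66 from B
Take 76 from A
Take 77 from B

Merged: [15, 39, 43, 46, 57, 66, 76, 77, 82]


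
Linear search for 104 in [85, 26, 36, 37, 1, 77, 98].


i=0: 85!=104
i=1: 26!=104
i=2: 36!=104
i=3: 37!=104
i=4: 1!=104
i=5: 77!=104
i=6: 98!=104

Not found, 7 comps


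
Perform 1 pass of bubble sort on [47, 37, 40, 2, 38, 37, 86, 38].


Initial: [47, 37, 40, 2, 38, 37, 86, 38]
Pass 1: [37, 40, 2, 38, 37, 47, 38, 86] (6 swaps)

After 1 pass: [37, 40, 2, 38, 37, 47, 38, 86]


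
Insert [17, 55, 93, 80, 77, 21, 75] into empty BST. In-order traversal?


Insert 17: root
Insert 55: R from 17
Insert 93: R from 17 -> R from 55
Insert 80: R from 17 -> R from 55 -> L from 93
Insert 77: R from 17 -> R from 55 -> L from 93 -> L from 80
Insert 21: R from 17 -> L from 55
Insert 75: R from 17 -> R from 55 -> L from 93 -> L from 80 -> L from 77

In-order: [17, 21, 55, 75, 77, 80, 93]


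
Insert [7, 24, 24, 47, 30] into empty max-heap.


Insert 7: [7]
Insert 24: [24, 7]
Insert 24: [24, 7, 24]
Insert 47: [47, 24, 24, 7]
Insert 30: [47, 30, 24, 7, 24]

Final heap: [47, 30, 24, 7, 24]


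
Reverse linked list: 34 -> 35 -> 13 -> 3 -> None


Step 1: curr=34, set curr.next=prev(None) | reversed so far: 34
Step 2: curr=35, set curr.next=prev(34) | reversed so far: 35 -> 34
Step 3: curr=13, set curr.next=prev(35) | reversed so far: 13 -> 35 -> 34
Step 4: curr=3, set curr.next=prev(13) | reversed so far: 3 -> 13 -> 35 -> 34

3 -> 13 -> 35 -> 34 -> None


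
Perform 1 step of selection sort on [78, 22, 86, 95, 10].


Initial: [78, 22, 86, 95, 10]
Step 1: min=10 at 4
  Swap: [10, 22, 86, 95, 78]

After 1 step: [10, 22, 86, 95, 78]


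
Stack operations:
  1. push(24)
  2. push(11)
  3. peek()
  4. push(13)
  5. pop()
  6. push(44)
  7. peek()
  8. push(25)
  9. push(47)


push(24) -> [24]
push(11) -> [24, 11]
peek()->11
push(13) -> [24, 11, 13]
pop()->13, [24, 11]
push(44) -> [24, 11, 44]
peek()->44
push(25) -> [24, 11, 44, 25]
push(47) -> [24, 11, 44, 25, 47]

Final stack: [24, 11, 44, 25, 47]


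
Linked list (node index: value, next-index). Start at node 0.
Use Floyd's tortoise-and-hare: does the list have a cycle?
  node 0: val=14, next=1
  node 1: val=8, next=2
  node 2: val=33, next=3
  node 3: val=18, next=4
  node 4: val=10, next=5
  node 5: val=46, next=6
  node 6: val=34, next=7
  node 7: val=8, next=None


Floyd's tortoise (slow, +1) and hare (fast, +2):
  init: slow=0, fast=0
  step 1: slow=1, fast=2
  step 2: slow=2, fast=4
  step 3: slow=3, fast=6
  step 4: fast 6->7->None, no cycle

Cycle: no


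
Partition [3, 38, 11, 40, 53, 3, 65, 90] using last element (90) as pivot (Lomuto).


Pivot: 90
  3 <= 90: advance i (no swap)
  38 <= 90: advance i (no swap)
  11 <= 90: advance i (no swap)
  40 <= 90: advance i (no swap)
  53 <= 90: advance i (no swap)
  3 <= 90: advance i (no swap)
  65 <= 90: advance i (no swap)
Place pivot at 7: [3, 38, 11, 40, 53, 3, 65, 90]

Partitioned: [3, 38, 11, 40, 53, 3, 65, 90]


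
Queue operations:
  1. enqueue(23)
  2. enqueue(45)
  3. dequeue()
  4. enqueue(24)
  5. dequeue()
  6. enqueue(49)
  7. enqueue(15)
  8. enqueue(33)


enqueue(23) -> [23]
enqueue(45) -> [23, 45]
dequeue()->23, [45]
enqueue(24) -> [45, 24]
dequeue()->45, [24]
enqueue(49) -> [24, 49]
enqueue(15) -> [24, 49, 15]
enqueue(33) -> [24, 49, 15, 33]

Final queue: [24, 49, 15, 33]


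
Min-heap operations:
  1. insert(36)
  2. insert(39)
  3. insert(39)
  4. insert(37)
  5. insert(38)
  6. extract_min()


insert(36) -> [36]
insert(39) -> [36, 39]
insert(39) -> [36, 39, 39]
insert(37) -> [36, 37, 39, 39]
insert(38) -> [36, 37, 39, 39, 38]
extract_min()->36, [37, 38, 39, 39]

Final heap: [37, 38, 39, 39]


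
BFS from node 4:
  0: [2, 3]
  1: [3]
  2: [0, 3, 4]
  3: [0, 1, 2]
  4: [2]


Visit 4, enqueue [2]
Visit 2, enqueue [0, 3]
Visit 0, enqueue []
Visit 3, enqueue [1]
Visit 1, enqueue []

BFS order: [4, 2, 0, 3, 1]


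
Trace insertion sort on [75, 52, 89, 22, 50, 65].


Initial: [75, 52, 89, 22, 50, 65]
Insert 52: [52, 75, 89, 22, 50, 65]
Insert 89: [52, 75, 89, 22, 50, 65]
Insert 22: [22, 52, 75, 89, 50, 65]
Insert 50: [22, 50, 52, 75, 89, 65]
Insert 65: [22, 50, 52, 65, 75, 89]

Sorted: [22, 50, 52, 65, 75, 89]


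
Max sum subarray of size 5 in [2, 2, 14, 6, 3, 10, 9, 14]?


[0:5]: 27
[1:6]: 35
[2:7]: 42
[3:8]: 42

Max: 42 at [2:7]


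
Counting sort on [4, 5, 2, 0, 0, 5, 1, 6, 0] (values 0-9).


Input: [4, 5, 2, 0, 0, 5, 1, 6, 0]
Counts: [3, 1, 1, 0, 1, 2, 1, 0, 0, 0]

Sorted: [0, 0, 0, 1, 2, 4, 5, 5, 6]


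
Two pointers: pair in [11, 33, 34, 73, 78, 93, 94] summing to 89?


lo=0(11)+hi=6(94)=105
lo=0(11)+hi=5(93)=104
lo=0(11)+hi=4(78)=89

Yes: 11+78=89


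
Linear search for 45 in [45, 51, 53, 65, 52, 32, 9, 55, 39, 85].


i=0: 45==45 found!

Found at 0, 1 comps


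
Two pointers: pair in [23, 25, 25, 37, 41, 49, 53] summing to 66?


lo=0(23)+hi=6(53)=76
lo=0(23)+hi=5(49)=72
lo=0(23)+hi=4(41)=64
lo=1(25)+hi=4(41)=66

Yes: 25+41=66


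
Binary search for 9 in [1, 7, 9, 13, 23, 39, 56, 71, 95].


Step 1: lo=0, hi=8, mid=4, val=23
Step 2: lo=0, hi=3, mid=1, val=7
Step 3: lo=2, hi=3, mid=2, val=9

Found at index 2
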